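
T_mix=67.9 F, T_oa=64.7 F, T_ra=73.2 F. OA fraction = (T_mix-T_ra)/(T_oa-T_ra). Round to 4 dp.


frac = (67.9 - 73.2) / (64.7 - 73.2) = 0.6235

0.6235


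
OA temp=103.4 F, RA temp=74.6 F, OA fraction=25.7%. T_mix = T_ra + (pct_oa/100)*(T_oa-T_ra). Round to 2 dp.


T_mix = 74.6 + (25.7/100)*(103.4-74.6) = 82.00 F

82.00 F


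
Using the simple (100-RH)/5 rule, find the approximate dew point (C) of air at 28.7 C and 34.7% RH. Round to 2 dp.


Td = 28.7 - (100-34.7)/5 = 15.64 C

15.64 C


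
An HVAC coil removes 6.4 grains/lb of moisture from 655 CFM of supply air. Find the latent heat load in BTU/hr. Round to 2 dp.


Q = 0.68 * 655 * 6.4 = 2850.56 BTU/hr

2850.56 BTU/hr


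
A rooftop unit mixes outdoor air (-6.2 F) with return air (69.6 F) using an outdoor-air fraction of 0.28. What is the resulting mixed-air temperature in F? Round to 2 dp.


T_mix = 0.28*(-6.2) + 0.72*69.6 = 48.38 F

48.38 F


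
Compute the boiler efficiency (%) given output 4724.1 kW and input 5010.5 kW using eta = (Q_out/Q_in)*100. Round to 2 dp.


eta = (4724.1/5010.5)*100 = 94.28 %

94.28 %


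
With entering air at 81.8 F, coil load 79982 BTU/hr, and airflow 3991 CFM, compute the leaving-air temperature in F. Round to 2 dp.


dT = 79982/(1.08*3991) = 18.5561
T_leave = 81.8 - 18.5561 = 63.24 F

63.24 F


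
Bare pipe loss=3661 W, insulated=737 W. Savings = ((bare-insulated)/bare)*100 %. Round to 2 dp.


Savings = ((3661-737)/3661)*100 = 79.87 %

79.87 %


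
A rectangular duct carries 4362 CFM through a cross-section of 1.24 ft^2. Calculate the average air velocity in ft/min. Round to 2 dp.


V = 4362 / 1.24 = 3517.74 ft/min

3517.74 ft/min


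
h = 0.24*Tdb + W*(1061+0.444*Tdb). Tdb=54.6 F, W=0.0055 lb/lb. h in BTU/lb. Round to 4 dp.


h = 0.24*54.6 + 0.0055*(1061+0.444*54.6) = 19.0728 BTU/lb

19.0728 BTU/lb


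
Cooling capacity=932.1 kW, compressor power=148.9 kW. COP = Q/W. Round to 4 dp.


COP = 932.1 / 148.9 = 6.2599

6.2599


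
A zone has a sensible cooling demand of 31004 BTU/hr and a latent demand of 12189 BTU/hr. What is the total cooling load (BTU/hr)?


Qt = 31004 + 12189 = 43193 BTU/hr

43193 BTU/hr


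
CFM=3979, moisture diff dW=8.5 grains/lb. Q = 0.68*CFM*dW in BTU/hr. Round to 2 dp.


Q = 0.68 * 3979 * 8.5 = 22998.62 BTU/hr

22998.62 BTU/hr


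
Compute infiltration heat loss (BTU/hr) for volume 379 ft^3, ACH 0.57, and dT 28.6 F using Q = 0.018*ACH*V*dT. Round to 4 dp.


Q = 0.018 * 0.57 * 379 * 28.6 = 111.2122 BTU/hr

111.2122 BTU/hr


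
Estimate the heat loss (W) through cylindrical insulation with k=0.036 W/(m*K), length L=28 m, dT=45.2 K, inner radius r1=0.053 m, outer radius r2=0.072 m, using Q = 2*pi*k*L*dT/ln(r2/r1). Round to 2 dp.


Q = 2*pi*0.036*28*45.2/ln(0.072/0.053) = 934.39 W

934.39 W


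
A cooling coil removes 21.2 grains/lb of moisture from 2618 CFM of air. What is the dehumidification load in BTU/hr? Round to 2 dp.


Q = 0.68 * 2618 * 21.2 = 37741.09 BTU/hr

37741.09 BTU/hr


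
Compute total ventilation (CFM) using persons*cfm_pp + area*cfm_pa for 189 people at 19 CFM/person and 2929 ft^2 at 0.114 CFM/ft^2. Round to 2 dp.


Total = 189*19 + 2929*0.114 = 3924.91 CFM

3924.91 CFM


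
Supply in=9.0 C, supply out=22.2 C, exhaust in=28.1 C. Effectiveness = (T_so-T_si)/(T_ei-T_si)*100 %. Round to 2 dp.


eff = (22.2-9.0)/(28.1-9.0)*100 = 69.11 %

69.11 %


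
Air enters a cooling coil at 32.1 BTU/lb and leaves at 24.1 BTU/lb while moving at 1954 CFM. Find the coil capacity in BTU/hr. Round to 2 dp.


Q = 4.5 * 1954 * (32.1 - 24.1) = 70344.00 BTU/hr

70344.00 BTU/hr


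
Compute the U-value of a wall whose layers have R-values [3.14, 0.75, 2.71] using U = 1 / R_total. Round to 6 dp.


R_total = 3.14 + 0.75 + 2.71 = 6.60
U = 1/6.60 = 0.151515

0.151515


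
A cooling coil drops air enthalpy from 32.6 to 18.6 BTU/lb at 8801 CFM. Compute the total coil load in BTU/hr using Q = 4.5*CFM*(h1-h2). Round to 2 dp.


Q = 4.5 * 8801 * (32.6 - 18.6) = 554463.00 BTU/hr

554463.00 BTU/hr


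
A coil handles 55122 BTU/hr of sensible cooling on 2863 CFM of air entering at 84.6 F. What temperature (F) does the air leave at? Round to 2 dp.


dT = 55122/(1.08*2863) = 17.8271
T_leave = 84.6 - 17.8271 = 66.77 F

66.77 F


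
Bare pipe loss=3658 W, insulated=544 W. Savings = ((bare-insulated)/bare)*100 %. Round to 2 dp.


Savings = ((3658-544)/3658)*100 = 85.13 %

85.13 %


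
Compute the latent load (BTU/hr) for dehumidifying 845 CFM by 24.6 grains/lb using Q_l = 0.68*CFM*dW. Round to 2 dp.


Q = 0.68 * 845 * 24.6 = 14135.16 BTU/hr

14135.16 BTU/hr


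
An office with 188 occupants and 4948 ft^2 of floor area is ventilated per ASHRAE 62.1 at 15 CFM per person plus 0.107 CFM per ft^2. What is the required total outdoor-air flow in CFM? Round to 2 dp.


Total = 188*15 + 4948*0.107 = 3349.44 CFM

3349.44 CFM


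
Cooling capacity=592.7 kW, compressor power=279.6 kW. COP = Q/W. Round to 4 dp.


COP = 592.7 / 279.6 = 2.1198

2.1198


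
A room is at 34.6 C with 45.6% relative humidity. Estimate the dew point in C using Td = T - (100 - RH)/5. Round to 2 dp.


Td = 34.6 - (100-45.6)/5 = 23.72 C

23.72 C


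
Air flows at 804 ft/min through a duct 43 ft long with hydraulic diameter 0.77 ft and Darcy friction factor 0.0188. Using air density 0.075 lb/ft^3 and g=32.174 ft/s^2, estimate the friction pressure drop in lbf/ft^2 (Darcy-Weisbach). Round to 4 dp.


v_fps = 804/60 = 13.4 ft/s
dp = 0.0188*(43/0.77)*0.075*13.4^2/(2*32.174) = 0.2197 lbf/ft^2

0.2197 lbf/ft^2


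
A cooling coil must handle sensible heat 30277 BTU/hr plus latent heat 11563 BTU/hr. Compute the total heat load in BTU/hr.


Qt = 30277 + 11563 = 41840 BTU/hr

41840 BTU/hr


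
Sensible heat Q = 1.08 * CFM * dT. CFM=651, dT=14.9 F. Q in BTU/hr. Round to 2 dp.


Q = 1.08 * 651 * 14.9 = 10475.89 BTU/hr

10475.89 BTU/hr


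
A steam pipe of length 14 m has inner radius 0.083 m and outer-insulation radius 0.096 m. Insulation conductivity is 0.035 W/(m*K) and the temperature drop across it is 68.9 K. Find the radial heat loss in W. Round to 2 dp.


Q = 2*pi*0.035*14*68.9/ln(0.096/0.083) = 1457.84 W

1457.84 W


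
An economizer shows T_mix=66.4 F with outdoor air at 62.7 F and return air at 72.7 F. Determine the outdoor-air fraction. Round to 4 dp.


frac = (66.4 - 72.7) / (62.7 - 72.7) = 0.6300

0.6300


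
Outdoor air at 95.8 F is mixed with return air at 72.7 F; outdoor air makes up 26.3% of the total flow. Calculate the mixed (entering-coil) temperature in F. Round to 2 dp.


T_mix = 72.7 + (26.3/100)*(95.8-72.7) = 78.78 F

78.78 F


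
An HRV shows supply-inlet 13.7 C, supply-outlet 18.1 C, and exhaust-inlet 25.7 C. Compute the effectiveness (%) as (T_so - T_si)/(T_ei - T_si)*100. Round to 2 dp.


eff = (18.1-13.7)/(25.7-13.7)*100 = 36.67 %

36.67 %


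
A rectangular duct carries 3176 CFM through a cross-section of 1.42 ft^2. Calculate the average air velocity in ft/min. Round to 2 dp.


V = 3176 / 1.42 = 2236.62 ft/min

2236.62 ft/min


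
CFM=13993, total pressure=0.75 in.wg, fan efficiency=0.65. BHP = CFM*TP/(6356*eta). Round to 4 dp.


BHP = 13993 * 0.75 / (6356 * 0.65) = 2.5402 hp

2.5402 hp


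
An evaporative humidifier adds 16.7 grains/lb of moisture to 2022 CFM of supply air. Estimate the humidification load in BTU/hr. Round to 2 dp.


Q = 0.68 * 2022 * 16.7 = 22961.83 BTU/hr

22961.83 BTU/hr


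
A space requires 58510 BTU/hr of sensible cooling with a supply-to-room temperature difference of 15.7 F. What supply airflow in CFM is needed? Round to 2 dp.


CFM = 58510 / (1.08 * 15.7) = 3450.70

3450.70 CFM


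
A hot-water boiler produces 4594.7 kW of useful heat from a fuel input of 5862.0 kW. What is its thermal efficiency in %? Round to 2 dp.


eta = (4594.7/5862.0)*100 = 78.38 %

78.38 %


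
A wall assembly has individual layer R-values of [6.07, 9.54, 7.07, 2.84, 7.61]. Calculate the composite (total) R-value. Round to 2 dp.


R_total = 6.07 + 9.54 + 7.07 + 2.84 + 7.61 = 33.13

33.13


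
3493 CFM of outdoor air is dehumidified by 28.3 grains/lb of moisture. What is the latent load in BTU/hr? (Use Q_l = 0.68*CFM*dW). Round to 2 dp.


Q = 0.68 * 3493 * 28.3 = 67219.29 BTU/hr

67219.29 BTU/hr


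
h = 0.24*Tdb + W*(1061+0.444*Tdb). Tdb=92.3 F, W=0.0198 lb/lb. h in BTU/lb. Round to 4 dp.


h = 0.24*92.3 + 0.0198*(1061+0.444*92.3) = 43.9712 BTU/lb

43.9712 BTU/lb


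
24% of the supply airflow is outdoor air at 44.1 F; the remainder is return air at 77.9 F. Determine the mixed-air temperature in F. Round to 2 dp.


T_mix = 0.24*44.1 + 0.76*77.9 = 69.79 F

69.79 F


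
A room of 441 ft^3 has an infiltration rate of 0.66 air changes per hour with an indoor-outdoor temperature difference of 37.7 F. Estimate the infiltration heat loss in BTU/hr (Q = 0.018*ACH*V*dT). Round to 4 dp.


Q = 0.018 * 0.66 * 441 * 37.7 = 197.5133 BTU/hr

197.5133 BTU/hr


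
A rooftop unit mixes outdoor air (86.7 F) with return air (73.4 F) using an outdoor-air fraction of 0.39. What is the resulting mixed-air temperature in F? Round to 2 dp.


T_mix = 0.39*86.7 + 0.61*73.4 = 78.59 F

78.59 F


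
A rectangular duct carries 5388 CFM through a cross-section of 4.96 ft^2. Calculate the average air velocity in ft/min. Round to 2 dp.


V = 5388 / 4.96 = 1086.29 ft/min

1086.29 ft/min


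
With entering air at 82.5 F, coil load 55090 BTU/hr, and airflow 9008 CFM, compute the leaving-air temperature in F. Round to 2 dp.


dT = 55090/(1.08*9008) = 5.6627
T_leave = 82.5 - 5.6627 = 76.84 F

76.84 F


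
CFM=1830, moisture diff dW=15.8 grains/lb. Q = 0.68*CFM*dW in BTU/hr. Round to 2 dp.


Q = 0.68 * 1830 * 15.8 = 19661.52 BTU/hr

19661.52 BTU/hr


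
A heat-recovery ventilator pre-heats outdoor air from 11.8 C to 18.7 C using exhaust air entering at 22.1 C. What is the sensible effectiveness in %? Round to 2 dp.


eff = (18.7-11.8)/(22.1-11.8)*100 = 66.99 %

66.99 %


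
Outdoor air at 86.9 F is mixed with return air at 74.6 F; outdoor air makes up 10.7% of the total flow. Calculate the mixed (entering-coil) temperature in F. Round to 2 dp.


T_mix = 74.6 + (10.7/100)*(86.9-74.6) = 75.92 F

75.92 F


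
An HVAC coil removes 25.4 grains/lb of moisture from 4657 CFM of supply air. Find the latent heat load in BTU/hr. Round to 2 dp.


Q = 0.68 * 4657 * 25.4 = 80435.70 BTU/hr

80435.70 BTU/hr


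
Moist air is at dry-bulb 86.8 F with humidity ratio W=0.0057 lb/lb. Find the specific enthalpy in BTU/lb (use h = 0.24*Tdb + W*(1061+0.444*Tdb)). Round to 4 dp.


h = 0.24*86.8 + 0.0057*(1061+0.444*86.8) = 27.0994 BTU/lb

27.0994 BTU/lb


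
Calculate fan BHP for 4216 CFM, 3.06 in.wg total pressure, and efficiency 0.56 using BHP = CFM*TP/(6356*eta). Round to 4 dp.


BHP = 4216 * 3.06 / (6356 * 0.56) = 3.6245 hp

3.6245 hp


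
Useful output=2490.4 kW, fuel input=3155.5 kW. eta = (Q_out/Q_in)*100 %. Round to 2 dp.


eta = (2490.4/3155.5)*100 = 78.92 %

78.92 %


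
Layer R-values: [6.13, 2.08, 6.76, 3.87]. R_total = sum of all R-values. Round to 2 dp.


R_total = 6.13 + 2.08 + 6.76 + 3.87 = 18.84

18.84


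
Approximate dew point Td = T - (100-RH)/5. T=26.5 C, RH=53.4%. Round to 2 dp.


Td = 26.5 - (100-53.4)/5 = 17.18 C

17.18 C


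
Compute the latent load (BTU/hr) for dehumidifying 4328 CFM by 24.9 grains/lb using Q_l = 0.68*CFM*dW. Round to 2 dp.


Q = 0.68 * 4328 * 24.9 = 73281.70 BTU/hr

73281.70 BTU/hr


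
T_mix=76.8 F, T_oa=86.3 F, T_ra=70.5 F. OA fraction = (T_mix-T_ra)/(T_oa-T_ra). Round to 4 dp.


frac = (76.8 - 70.5) / (86.3 - 70.5) = 0.3987

0.3987


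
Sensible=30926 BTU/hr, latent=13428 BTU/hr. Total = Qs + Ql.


Qt = 30926 + 13428 = 44354 BTU/hr

44354 BTU/hr


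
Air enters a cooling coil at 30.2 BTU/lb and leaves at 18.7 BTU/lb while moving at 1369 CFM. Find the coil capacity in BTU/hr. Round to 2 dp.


Q = 4.5 * 1369 * (30.2 - 18.7) = 70845.75 BTU/hr

70845.75 BTU/hr


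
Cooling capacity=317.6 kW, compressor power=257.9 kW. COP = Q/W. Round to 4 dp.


COP = 317.6 / 257.9 = 1.2315

1.2315


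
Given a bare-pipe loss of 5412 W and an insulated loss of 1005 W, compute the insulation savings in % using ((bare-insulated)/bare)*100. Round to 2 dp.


Savings = ((5412-1005)/5412)*100 = 81.43 %

81.43 %


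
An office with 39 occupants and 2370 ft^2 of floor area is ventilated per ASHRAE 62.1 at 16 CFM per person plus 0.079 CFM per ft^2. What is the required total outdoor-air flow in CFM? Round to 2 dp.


Total = 39*16 + 2370*0.079 = 811.23 CFM

811.23 CFM


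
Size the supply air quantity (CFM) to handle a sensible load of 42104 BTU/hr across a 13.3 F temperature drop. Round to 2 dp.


CFM = 42104 / (1.08 * 13.3) = 2931.22

2931.22 CFM


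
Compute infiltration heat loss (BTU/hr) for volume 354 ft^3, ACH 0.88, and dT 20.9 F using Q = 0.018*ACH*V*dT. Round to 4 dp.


Q = 0.018 * 0.88 * 354 * 20.9 = 117.1938 BTU/hr

117.1938 BTU/hr


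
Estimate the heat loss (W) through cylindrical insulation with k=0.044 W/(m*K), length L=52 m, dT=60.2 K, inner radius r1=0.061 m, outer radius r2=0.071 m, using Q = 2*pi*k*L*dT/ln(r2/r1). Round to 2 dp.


Q = 2*pi*0.044*52*60.2/ln(0.071/0.061) = 5700.90 W

5700.90 W


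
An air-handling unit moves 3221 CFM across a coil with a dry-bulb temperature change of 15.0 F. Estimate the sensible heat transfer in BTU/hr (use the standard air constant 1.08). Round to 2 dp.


Q = 1.08 * 3221 * 15.0 = 52180.20 BTU/hr

52180.20 BTU/hr


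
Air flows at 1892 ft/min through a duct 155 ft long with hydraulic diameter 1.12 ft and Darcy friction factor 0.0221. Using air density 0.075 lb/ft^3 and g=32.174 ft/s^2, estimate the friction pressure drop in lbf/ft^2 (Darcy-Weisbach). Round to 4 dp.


v_fps = 1892/60 = 31.5333 ft/s
dp = 0.0221*(155/1.12)*0.075*31.5333^2/(2*32.174) = 3.5446 lbf/ft^2

3.5446 lbf/ft^2


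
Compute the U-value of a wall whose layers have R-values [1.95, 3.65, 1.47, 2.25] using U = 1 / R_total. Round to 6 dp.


R_total = 1.95 + 3.65 + 1.47 + 2.25 = 9.32
U = 1/9.32 = 0.107296

0.107296


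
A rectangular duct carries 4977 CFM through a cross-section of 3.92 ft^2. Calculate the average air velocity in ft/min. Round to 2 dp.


V = 4977 / 3.92 = 1269.64 ft/min

1269.64 ft/min


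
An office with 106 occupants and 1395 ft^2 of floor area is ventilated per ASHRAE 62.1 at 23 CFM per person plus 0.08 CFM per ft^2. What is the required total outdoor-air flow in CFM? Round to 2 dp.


Total = 106*23 + 1395*0.08 = 2549.60 CFM

2549.60 CFM


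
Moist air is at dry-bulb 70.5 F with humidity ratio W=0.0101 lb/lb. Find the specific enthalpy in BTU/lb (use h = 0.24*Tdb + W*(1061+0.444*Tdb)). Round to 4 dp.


h = 0.24*70.5 + 0.0101*(1061+0.444*70.5) = 27.9523 BTU/lb

27.9523 BTU/lb


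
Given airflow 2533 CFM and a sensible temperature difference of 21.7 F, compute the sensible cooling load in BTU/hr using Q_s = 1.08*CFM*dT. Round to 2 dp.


Q = 1.08 * 2533 * 21.7 = 59363.39 BTU/hr

59363.39 BTU/hr


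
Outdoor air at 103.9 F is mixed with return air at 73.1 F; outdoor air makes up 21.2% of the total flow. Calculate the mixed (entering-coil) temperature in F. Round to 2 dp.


T_mix = 73.1 + (21.2/100)*(103.9-73.1) = 79.63 F

79.63 F


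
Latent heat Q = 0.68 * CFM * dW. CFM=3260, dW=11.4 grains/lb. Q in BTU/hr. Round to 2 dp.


Q = 0.68 * 3260 * 11.4 = 25271.52 BTU/hr

25271.52 BTU/hr


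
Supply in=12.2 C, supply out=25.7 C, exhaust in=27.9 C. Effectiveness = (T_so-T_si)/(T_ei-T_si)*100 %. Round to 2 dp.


eff = (25.7-12.2)/(27.9-12.2)*100 = 85.99 %

85.99 %


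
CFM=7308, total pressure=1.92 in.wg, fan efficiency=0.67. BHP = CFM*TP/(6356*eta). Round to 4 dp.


BHP = 7308 * 1.92 / (6356 * 0.67) = 3.2949 hp

3.2949 hp


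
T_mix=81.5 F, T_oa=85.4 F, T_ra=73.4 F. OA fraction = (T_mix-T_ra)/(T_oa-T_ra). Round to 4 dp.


frac = (81.5 - 73.4) / (85.4 - 73.4) = 0.6750

0.6750


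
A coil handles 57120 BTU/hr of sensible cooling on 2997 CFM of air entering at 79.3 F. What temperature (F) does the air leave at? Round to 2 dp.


dT = 57120/(1.08*2997) = 17.6473
T_leave = 79.3 - 17.6473 = 61.65 F

61.65 F


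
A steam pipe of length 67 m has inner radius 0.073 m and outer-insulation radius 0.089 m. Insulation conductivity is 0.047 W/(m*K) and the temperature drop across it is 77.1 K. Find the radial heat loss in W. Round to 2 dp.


Q = 2*pi*0.047*67*77.1/ln(0.089/0.073) = 7697.57 W

7697.57 W


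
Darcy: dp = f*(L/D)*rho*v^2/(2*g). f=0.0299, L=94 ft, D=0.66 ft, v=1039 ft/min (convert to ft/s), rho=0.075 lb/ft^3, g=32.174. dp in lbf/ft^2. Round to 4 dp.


v_fps = 1039/60 = 17.3167 ft/s
dp = 0.0299*(94/0.66)*0.075*17.3167^2/(2*32.174) = 1.4884 lbf/ft^2

1.4884 lbf/ft^2


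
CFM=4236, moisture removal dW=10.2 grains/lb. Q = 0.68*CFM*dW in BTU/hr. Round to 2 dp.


Q = 0.68 * 4236 * 10.2 = 29380.90 BTU/hr

29380.90 BTU/hr


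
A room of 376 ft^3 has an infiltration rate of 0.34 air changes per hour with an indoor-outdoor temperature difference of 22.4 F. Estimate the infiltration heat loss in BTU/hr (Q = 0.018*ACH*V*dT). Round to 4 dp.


Q = 0.018 * 0.34 * 376 * 22.4 = 51.5451 BTU/hr

51.5451 BTU/hr


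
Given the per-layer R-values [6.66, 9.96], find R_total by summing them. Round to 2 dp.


R_total = 6.66 + 9.96 = 16.62

16.62


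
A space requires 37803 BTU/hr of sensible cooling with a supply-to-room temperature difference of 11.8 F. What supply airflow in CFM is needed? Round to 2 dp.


CFM = 37803 / (1.08 * 11.8) = 2966.34

2966.34 CFM


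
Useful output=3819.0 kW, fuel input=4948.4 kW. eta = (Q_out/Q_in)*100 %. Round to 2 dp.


eta = (3819.0/4948.4)*100 = 77.18 %

77.18 %


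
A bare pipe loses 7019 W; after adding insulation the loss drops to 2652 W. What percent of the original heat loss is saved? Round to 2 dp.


Savings = ((7019-2652)/7019)*100 = 62.22 %

62.22 %


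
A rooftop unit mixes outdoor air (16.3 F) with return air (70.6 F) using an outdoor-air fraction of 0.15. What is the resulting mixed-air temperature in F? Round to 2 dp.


T_mix = 0.15*16.3 + 0.85*70.6 = 62.46 F

62.46 F


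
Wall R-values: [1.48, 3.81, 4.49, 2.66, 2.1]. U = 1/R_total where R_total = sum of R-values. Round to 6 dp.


R_total = 1.48 + 3.81 + 4.49 + 2.66 + 2.1 = 14.54
U = 1/14.54 = 0.068776

0.068776


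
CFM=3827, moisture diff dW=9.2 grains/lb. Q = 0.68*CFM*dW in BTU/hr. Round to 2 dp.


Q = 0.68 * 3827 * 9.2 = 23941.71 BTU/hr

23941.71 BTU/hr


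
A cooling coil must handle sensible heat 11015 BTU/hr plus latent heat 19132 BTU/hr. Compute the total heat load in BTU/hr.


Qt = 11015 + 19132 = 30147 BTU/hr

30147 BTU/hr


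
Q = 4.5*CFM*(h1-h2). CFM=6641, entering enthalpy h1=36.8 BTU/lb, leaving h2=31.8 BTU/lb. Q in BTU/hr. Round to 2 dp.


Q = 4.5 * 6641 * (36.8 - 31.8) = 149422.50 BTU/hr

149422.50 BTU/hr


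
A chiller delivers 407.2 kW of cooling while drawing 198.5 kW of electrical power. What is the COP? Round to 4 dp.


COP = 407.2 / 198.5 = 2.0514

2.0514


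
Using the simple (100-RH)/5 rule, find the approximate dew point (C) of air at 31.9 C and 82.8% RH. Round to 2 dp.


Td = 31.9 - (100-82.8)/5 = 28.46 C

28.46 C


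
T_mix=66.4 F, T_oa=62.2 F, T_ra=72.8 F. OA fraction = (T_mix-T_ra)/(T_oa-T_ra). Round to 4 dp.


frac = (66.4 - 72.8) / (62.2 - 72.8) = 0.6038

0.6038


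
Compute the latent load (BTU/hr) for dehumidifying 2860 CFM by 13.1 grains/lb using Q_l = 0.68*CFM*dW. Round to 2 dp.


Q = 0.68 * 2860 * 13.1 = 25476.88 BTU/hr

25476.88 BTU/hr


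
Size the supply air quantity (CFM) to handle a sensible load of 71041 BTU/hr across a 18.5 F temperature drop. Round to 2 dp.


CFM = 71041 / (1.08 * 18.5) = 3555.61

3555.61 CFM


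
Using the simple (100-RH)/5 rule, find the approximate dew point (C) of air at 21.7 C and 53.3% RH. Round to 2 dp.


Td = 21.7 - (100-53.3)/5 = 12.36 C

12.36 C


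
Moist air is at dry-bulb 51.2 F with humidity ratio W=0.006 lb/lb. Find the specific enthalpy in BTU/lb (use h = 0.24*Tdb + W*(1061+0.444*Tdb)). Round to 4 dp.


h = 0.24*51.2 + 0.006*(1061+0.444*51.2) = 18.7904 BTU/lb

18.7904 BTU/lb


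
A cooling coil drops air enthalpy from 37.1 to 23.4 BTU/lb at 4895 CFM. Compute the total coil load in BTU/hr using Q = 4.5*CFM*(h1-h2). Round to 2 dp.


Q = 4.5 * 4895 * (37.1 - 23.4) = 301776.75 BTU/hr

301776.75 BTU/hr


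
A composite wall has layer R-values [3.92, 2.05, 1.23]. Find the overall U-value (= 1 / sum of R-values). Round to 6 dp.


R_total = 3.92 + 2.05 + 1.23 = 7.20
U = 1/7.20 = 0.138889

0.138889


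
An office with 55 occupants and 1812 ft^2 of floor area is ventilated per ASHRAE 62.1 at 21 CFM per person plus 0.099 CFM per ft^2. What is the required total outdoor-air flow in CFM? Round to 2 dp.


Total = 55*21 + 1812*0.099 = 1334.39 CFM

1334.39 CFM


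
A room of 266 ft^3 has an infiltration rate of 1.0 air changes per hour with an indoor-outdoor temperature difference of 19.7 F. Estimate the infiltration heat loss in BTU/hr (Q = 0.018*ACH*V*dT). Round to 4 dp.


Q = 0.018 * 1.0 * 266 * 19.7 = 94.3236 BTU/hr

94.3236 BTU/hr


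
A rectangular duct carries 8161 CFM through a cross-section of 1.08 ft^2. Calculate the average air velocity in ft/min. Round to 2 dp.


V = 8161 / 1.08 = 7556.48 ft/min

7556.48 ft/min


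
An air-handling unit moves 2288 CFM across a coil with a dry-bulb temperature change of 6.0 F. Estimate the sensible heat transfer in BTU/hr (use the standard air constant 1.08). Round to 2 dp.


Q = 1.08 * 2288 * 6.0 = 14826.24 BTU/hr

14826.24 BTU/hr


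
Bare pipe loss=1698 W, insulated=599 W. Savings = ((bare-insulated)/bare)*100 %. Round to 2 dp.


Savings = ((1698-599)/1698)*100 = 64.72 %

64.72 %


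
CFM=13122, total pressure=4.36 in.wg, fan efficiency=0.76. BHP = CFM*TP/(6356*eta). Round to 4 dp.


BHP = 13122 * 4.36 / (6356 * 0.76) = 11.8437 hp

11.8437 hp


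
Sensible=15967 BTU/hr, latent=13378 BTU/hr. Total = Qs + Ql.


Qt = 15967 + 13378 = 29345 BTU/hr

29345 BTU/hr


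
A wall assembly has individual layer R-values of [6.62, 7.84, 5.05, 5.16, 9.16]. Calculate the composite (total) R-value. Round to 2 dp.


R_total = 6.62 + 7.84 + 5.05 + 5.16 + 9.16 = 33.83

33.83


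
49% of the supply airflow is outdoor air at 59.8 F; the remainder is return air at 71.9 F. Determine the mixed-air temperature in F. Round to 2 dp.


T_mix = 0.49*59.8 + 0.51*71.9 = 65.97 F

65.97 F


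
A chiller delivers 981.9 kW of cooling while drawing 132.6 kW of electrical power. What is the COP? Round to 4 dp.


COP = 981.9 / 132.6 = 7.4050

7.4050


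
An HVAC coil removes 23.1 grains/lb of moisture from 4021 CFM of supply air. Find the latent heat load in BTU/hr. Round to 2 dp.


Q = 0.68 * 4021 * 23.1 = 63161.87 BTU/hr

63161.87 BTU/hr


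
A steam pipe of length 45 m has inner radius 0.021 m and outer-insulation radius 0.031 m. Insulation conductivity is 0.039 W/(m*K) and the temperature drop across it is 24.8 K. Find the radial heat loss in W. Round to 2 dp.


Q = 2*pi*0.039*45*24.8/ln(0.031/0.021) = 702.17 W

702.17 W


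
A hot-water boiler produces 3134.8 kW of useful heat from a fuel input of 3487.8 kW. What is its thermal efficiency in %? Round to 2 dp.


eta = (3134.8/3487.8)*100 = 89.88 %

89.88 %


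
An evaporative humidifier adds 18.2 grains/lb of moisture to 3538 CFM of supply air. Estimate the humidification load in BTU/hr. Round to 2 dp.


Q = 0.68 * 3538 * 18.2 = 43786.29 BTU/hr

43786.29 BTU/hr


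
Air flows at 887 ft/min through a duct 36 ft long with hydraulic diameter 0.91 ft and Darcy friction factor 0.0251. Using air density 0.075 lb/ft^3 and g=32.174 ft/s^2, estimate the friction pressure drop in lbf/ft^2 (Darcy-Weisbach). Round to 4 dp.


v_fps = 887/60 = 14.7833 ft/s
dp = 0.0251*(36/0.91)*0.075*14.7833^2/(2*32.174) = 0.2529 lbf/ft^2

0.2529 lbf/ft^2


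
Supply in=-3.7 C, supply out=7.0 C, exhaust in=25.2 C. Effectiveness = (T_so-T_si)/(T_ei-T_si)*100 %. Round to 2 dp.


eff = (7.0-(-3.7))/(25.2-(-3.7))*100 = 37.02 %

37.02 %


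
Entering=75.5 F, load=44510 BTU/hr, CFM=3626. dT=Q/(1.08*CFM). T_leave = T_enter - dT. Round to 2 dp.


dT = 44510/(1.08*3626) = 11.3660
T_leave = 75.5 - 11.3660 = 64.13 F

64.13 F


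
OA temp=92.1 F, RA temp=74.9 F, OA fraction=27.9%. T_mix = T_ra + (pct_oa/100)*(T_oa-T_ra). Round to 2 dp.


T_mix = 74.9 + (27.9/100)*(92.1-74.9) = 79.70 F

79.70 F


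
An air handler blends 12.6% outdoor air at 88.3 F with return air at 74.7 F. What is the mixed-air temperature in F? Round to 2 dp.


T_mix = 74.7 + (12.6/100)*(88.3-74.7) = 76.41 F

76.41 F


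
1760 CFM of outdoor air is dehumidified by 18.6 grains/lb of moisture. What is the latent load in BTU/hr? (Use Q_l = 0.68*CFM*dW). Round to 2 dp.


Q = 0.68 * 1760 * 18.6 = 22260.48 BTU/hr

22260.48 BTU/hr


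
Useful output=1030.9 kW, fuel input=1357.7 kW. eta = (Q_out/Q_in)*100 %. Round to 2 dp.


eta = (1030.9/1357.7)*100 = 75.93 %

75.93 %


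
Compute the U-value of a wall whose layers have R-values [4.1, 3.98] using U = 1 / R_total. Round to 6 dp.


R_total = 4.1 + 3.98 = 8.08
U = 1/8.08 = 0.123762

0.123762


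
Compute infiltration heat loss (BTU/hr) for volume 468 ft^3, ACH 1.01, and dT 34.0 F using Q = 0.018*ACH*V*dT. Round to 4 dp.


Q = 0.018 * 1.01 * 468 * 34.0 = 289.2802 BTU/hr

289.2802 BTU/hr


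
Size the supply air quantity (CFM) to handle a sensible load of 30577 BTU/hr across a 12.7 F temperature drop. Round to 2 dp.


CFM = 30577 / (1.08 * 12.7) = 2229.29

2229.29 CFM


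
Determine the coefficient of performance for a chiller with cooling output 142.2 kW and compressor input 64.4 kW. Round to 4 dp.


COP = 142.2 / 64.4 = 2.2081

2.2081


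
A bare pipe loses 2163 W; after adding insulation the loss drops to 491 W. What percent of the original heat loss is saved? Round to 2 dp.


Savings = ((2163-491)/2163)*100 = 77.30 %

77.30 %


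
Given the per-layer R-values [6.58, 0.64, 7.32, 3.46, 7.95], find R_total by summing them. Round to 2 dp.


R_total = 6.58 + 0.64 + 7.32 + 3.46 + 7.95 = 25.95

25.95


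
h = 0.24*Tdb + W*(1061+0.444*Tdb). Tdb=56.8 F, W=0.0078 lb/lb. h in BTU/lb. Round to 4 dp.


h = 0.24*56.8 + 0.0078*(1061+0.444*56.8) = 22.1045 BTU/lb

22.1045 BTU/lb


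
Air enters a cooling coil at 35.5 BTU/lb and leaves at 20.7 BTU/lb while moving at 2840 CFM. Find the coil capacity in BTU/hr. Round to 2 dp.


Q = 4.5 * 2840 * (35.5 - 20.7) = 189144.00 BTU/hr

189144.00 BTU/hr


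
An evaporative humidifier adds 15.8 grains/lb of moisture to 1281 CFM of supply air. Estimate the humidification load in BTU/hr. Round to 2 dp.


Q = 0.68 * 1281 * 15.8 = 13763.06 BTU/hr

13763.06 BTU/hr


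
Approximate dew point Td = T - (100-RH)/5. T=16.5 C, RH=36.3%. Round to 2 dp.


Td = 16.5 - (100-36.3)/5 = 3.76 C

3.76 C


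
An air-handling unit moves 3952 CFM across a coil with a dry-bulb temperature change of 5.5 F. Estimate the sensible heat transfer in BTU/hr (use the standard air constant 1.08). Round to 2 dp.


Q = 1.08 * 3952 * 5.5 = 23474.88 BTU/hr

23474.88 BTU/hr


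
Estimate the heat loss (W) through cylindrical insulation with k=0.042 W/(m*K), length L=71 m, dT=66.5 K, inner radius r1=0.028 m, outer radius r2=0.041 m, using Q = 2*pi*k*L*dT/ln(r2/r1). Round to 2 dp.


Q = 2*pi*0.042*71*66.5/ln(0.041/0.028) = 3267.12 W

3267.12 W


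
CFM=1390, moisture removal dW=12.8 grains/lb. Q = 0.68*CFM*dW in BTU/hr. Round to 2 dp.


Q = 0.68 * 1390 * 12.8 = 12098.56 BTU/hr

12098.56 BTU/hr


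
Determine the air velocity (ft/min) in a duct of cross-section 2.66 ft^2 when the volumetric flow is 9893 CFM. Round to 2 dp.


V = 9893 / 2.66 = 3719.17 ft/min

3719.17 ft/min


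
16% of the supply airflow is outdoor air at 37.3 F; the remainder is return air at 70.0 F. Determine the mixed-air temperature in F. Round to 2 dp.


T_mix = 0.16*37.3 + 0.84*70.0 = 64.77 F

64.77 F


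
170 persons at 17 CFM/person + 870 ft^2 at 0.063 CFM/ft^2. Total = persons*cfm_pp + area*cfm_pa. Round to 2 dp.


Total = 170*17 + 870*0.063 = 2944.81 CFM

2944.81 CFM


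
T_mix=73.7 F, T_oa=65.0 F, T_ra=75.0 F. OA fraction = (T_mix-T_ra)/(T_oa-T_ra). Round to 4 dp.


frac = (73.7 - 75.0) / (65.0 - 75.0) = 0.1300

0.1300


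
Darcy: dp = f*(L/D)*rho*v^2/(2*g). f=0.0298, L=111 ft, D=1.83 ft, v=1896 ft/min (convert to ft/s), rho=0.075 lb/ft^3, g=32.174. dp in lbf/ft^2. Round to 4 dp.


v_fps = 1896/60 = 31.6 ft/s
dp = 0.0298*(111/1.83)*0.075*31.6^2/(2*32.174) = 2.1037 lbf/ft^2

2.1037 lbf/ft^2


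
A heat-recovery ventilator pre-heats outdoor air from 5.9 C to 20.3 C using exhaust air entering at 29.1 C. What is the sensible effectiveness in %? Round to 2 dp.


eff = (20.3-5.9)/(29.1-5.9)*100 = 62.07 %

62.07 %


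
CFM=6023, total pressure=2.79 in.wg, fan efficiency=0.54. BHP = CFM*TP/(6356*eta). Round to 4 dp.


BHP = 6023 * 2.79 / (6356 * 0.54) = 4.8960 hp

4.8960 hp


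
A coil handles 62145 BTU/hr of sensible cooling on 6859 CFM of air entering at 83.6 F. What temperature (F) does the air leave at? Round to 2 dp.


dT = 62145/(1.08*6859) = 8.3892
T_leave = 83.6 - 8.3892 = 75.21 F

75.21 F


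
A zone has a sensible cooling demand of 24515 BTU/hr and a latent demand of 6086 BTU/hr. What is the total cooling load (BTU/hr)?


Qt = 24515 + 6086 = 30601 BTU/hr

30601 BTU/hr


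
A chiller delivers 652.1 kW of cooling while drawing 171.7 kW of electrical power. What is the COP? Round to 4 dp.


COP = 652.1 / 171.7 = 3.7979

3.7979


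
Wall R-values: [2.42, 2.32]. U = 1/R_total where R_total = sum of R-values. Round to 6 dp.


R_total = 2.42 + 2.32 = 4.74
U = 1/4.74 = 0.210970

0.210970


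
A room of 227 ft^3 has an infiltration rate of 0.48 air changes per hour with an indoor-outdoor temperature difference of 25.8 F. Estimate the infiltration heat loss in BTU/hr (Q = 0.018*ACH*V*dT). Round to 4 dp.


Q = 0.018 * 0.48 * 227 * 25.8 = 50.6010 BTU/hr

50.6010 BTU/hr


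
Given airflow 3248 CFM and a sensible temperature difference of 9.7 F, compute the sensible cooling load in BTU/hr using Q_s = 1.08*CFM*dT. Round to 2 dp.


Q = 1.08 * 3248 * 9.7 = 34026.05 BTU/hr

34026.05 BTU/hr


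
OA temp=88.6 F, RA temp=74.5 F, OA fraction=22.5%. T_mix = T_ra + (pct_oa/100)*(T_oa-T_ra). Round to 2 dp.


T_mix = 74.5 + (22.5/100)*(88.6-74.5) = 77.67 F

77.67 F


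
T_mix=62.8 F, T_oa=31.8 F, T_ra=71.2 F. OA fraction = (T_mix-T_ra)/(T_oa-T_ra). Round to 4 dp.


frac = (62.8 - 71.2) / (31.8 - 71.2) = 0.2132

0.2132


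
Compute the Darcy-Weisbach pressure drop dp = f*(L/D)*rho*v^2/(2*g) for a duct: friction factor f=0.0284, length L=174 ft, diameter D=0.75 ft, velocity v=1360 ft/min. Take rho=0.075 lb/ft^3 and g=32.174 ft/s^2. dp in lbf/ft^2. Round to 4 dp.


v_fps = 1360/60 = 22.6667 ft/s
dp = 0.0284*(174/0.75)*0.075*22.6667^2/(2*32.174) = 3.9456 lbf/ft^2

3.9456 lbf/ft^2


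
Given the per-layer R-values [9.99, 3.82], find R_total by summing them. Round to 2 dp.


R_total = 9.99 + 3.82 = 13.81

13.81


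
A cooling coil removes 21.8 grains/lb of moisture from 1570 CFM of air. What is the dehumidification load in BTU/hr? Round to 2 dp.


Q = 0.68 * 1570 * 21.8 = 23273.68 BTU/hr

23273.68 BTU/hr


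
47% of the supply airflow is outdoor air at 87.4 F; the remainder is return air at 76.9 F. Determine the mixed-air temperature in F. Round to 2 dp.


T_mix = 0.47*87.4 + 0.53*76.9 = 81.84 F

81.84 F


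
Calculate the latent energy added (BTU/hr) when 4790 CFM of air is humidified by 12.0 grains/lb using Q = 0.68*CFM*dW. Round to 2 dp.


Q = 0.68 * 4790 * 12.0 = 39086.40 BTU/hr

39086.40 BTU/hr


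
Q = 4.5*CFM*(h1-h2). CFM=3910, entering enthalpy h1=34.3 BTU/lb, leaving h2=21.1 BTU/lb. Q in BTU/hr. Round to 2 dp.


Q = 4.5 * 3910 * (34.3 - 21.1) = 232254.00 BTU/hr

232254.00 BTU/hr


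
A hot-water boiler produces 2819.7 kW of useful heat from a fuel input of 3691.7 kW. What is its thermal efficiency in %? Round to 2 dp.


eta = (2819.7/3691.7)*100 = 76.38 %

76.38 %


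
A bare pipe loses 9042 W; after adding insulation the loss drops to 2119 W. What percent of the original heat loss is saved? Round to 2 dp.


Savings = ((9042-2119)/9042)*100 = 76.56 %

76.56 %


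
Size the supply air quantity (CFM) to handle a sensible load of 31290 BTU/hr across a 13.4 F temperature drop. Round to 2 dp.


CFM = 31290 / (1.08 * 13.4) = 2162.11

2162.11 CFM


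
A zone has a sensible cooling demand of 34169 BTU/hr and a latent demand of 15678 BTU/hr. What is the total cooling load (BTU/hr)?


Qt = 34169 + 15678 = 49847 BTU/hr

49847 BTU/hr


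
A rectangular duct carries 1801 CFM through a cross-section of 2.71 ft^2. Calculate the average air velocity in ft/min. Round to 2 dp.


V = 1801 / 2.71 = 664.58 ft/min

664.58 ft/min


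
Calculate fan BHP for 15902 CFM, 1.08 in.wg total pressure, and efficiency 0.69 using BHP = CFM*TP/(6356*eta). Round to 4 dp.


BHP = 15902 * 1.08 / (6356 * 0.69) = 3.9160 hp

3.9160 hp


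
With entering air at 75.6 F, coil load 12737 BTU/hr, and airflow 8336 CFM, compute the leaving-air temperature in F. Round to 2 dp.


dT = 12737/(1.08*8336) = 1.4148
T_leave = 75.6 - 1.4148 = 74.19 F

74.19 F


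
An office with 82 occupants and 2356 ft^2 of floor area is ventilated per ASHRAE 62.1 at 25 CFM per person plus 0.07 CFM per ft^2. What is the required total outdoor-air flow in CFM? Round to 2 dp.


Total = 82*25 + 2356*0.07 = 2214.92 CFM

2214.92 CFM


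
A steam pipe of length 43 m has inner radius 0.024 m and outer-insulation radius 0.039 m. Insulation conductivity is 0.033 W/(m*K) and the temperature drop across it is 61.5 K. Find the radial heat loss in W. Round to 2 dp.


Q = 2*pi*0.033*43*61.5/ln(0.039/0.024) = 1129.38 W

1129.38 W


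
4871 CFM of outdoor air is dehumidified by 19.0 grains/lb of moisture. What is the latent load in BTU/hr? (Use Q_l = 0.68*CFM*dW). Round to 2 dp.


Q = 0.68 * 4871 * 19.0 = 62933.32 BTU/hr

62933.32 BTU/hr


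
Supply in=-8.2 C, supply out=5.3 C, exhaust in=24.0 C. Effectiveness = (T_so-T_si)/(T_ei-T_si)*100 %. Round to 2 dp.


eff = (5.3-(-8.2))/(24.0-(-8.2))*100 = 41.93 %

41.93 %


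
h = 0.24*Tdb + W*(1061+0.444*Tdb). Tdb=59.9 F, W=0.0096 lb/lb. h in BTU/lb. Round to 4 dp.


h = 0.24*59.9 + 0.0096*(1061+0.444*59.9) = 24.8169 BTU/lb

24.8169 BTU/lb


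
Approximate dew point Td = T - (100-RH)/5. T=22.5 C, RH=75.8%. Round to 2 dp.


Td = 22.5 - (100-75.8)/5 = 17.66 C

17.66 C


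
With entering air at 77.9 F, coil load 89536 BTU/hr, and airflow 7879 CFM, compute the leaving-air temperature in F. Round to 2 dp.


dT = 89536/(1.08*7879) = 10.5221
T_leave = 77.9 - 10.5221 = 67.38 F

67.38 F


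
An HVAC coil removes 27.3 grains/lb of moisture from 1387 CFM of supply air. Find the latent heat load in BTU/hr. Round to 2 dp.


Q = 0.68 * 1387 * 27.3 = 25748.27 BTU/hr

25748.27 BTU/hr


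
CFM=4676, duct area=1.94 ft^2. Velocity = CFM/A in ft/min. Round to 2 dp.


V = 4676 / 1.94 = 2410.31 ft/min

2410.31 ft/min


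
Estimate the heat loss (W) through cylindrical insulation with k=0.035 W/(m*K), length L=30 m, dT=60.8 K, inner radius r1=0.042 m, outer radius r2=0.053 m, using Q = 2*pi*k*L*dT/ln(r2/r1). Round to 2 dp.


Q = 2*pi*0.035*30*60.8/ln(0.053/0.042) = 1724.33 W

1724.33 W


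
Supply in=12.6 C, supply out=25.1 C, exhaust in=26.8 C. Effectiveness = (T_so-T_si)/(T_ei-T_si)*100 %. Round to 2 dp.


eff = (25.1-12.6)/(26.8-12.6)*100 = 88.03 %

88.03 %


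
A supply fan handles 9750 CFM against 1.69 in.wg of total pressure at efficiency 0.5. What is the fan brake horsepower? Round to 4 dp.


BHP = 9750 * 1.69 / (6356 * 0.5) = 5.1849 hp

5.1849 hp


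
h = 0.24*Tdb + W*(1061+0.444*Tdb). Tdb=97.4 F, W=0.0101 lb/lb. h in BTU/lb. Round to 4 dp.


h = 0.24*97.4 + 0.0101*(1061+0.444*97.4) = 34.5289 BTU/lb

34.5289 BTU/lb


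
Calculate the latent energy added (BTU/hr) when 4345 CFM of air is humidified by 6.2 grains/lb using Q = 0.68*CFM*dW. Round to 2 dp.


Q = 0.68 * 4345 * 6.2 = 18318.52 BTU/hr

18318.52 BTU/hr


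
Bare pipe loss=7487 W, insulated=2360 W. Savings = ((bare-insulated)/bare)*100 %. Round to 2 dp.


Savings = ((7487-2360)/7487)*100 = 68.48 %

68.48 %


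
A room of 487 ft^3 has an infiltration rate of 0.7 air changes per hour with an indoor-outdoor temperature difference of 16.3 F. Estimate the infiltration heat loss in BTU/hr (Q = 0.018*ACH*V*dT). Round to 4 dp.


Q = 0.018 * 0.7 * 487 * 16.3 = 100.0201 BTU/hr

100.0201 BTU/hr


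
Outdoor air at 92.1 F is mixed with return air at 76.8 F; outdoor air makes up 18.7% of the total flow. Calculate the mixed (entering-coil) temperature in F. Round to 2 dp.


T_mix = 76.8 + (18.7/100)*(92.1-76.8) = 79.66 F

79.66 F


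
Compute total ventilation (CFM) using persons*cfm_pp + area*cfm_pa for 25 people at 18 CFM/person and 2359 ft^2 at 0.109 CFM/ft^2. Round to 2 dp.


Total = 25*18 + 2359*0.109 = 707.13 CFM

707.13 CFM


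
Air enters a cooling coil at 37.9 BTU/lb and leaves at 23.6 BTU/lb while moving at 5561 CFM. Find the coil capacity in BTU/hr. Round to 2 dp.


Q = 4.5 * 5561 * (37.9 - 23.6) = 357850.35 BTU/hr

357850.35 BTU/hr


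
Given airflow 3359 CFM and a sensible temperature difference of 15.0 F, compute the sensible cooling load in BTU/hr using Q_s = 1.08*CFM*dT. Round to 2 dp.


Q = 1.08 * 3359 * 15.0 = 54415.80 BTU/hr

54415.80 BTU/hr


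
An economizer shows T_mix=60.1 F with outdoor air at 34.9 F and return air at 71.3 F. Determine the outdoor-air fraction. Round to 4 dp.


frac = (60.1 - 71.3) / (34.9 - 71.3) = 0.3077

0.3077


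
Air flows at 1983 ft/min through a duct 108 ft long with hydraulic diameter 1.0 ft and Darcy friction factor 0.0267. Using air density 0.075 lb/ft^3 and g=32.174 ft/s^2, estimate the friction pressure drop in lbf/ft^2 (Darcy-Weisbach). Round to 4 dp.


v_fps = 1983/60 = 33.05 ft/s
dp = 0.0267*(108/1.0)*0.075*33.05^2/(2*32.174) = 3.6712 lbf/ft^2

3.6712 lbf/ft^2


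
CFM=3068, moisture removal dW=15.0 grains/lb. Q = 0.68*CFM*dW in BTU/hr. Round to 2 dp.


Q = 0.68 * 3068 * 15.0 = 31293.60 BTU/hr

31293.60 BTU/hr


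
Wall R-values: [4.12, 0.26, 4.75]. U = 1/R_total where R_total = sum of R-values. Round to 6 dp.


R_total = 4.12 + 0.26 + 4.75 = 9.13
U = 1/9.13 = 0.109529

0.109529


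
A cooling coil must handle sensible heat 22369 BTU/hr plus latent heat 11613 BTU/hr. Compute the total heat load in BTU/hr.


Qt = 22369 + 11613 = 33982 BTU/hr

33982 BTU/hr


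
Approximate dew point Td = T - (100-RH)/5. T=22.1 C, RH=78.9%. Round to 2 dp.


Td = 22.1 - (100-78.9)/5 = 17.88 C

17.88 C


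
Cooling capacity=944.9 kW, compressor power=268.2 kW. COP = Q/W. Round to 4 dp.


COP = 944.9 / 268.2 = 3.5231

3.5231


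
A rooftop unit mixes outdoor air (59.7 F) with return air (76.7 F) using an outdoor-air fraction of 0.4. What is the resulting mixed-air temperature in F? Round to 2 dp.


T_mix = 0.4*59.7 + 0.6*76.7 = 69.90 F

69.90 F


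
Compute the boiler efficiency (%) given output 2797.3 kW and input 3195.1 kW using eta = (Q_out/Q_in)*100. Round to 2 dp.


eta = (2797.3/3195.1)*100 = 87.55 %

87.55 %


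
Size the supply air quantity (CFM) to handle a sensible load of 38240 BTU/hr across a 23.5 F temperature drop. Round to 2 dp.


CFM = 38240 / (1.08 * 23.5) = 1506.70

1506.70 CFM
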